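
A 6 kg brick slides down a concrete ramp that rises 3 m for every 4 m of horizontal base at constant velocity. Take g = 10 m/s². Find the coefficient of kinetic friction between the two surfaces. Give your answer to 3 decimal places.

0.750

At constant velocity the net force along the incline is zero: mg sin 36.87° = μ mg cos 36.87°.
So μ = tan 36.87° = 0.6000 / 0.8000 = 0.7500.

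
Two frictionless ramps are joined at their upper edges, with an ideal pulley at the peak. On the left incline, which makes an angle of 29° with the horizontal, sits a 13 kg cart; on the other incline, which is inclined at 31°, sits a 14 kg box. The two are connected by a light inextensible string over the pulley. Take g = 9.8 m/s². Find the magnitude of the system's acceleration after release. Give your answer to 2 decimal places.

0.33 m/s²

Resolve each weight along its own incline: the 13 kg mass has component 13 × 9.8 × sin 29° = 61.765 N down its slope, and the 14 kg mass has 14 × 9.8 × sin 31° = 70.663 N down its slope.
The 14 kg side's 70.663 N exceeds the other side's 61.765 N, so that mass slides down and the 13 kg mass slides up. Taking that direction as positive, Newton's second law for the whole system gives 70.663 − 61.765 = (13 + 14) a, so a = 8.898 / 27 = 0.3296 m/s².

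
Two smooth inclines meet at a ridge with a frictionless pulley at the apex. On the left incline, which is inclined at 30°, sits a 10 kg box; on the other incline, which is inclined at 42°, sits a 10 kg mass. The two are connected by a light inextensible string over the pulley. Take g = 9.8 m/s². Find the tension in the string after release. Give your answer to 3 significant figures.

Resolve each weight along its own incline: the 10 kg mass has component 10 × 9.8 × sin 30° = 49.000 N down its slope, and the 10 kg mass has 10 × 9.8 × sin 42° = 65.575 N down its slope.
The 10 kg side's 65.575 N exceeds the other side's 49.000 N, so that mass slides down and the 10 kg mass slides up. Taking that direction as positive, Newton's second law for the whole system gives 65.575 − 49.000 = (10 + 10) a, so a = 16.575 / 20 = 0.8287 m/s².
For the 10 kg mass (up-slope positive): T − 49.000 = 10 × 0.8287, so T = 57.287 N.

57.3 N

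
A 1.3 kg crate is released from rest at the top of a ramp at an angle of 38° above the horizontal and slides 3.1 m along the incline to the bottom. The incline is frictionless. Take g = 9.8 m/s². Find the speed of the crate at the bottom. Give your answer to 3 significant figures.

The weight component along the incline is mg sin 38° = 7.844 N and the normal force is N = mg cos 38° = 10.039 N.
With no friction, a = g sin 38° = 6.0335 m/s².
Starting from rest over a distance of 3.1 m, v² = 2aL = 2 × 6.0335 × 3.1 = 37.4077, so v = 6.1162 m/s.

6.12 m/s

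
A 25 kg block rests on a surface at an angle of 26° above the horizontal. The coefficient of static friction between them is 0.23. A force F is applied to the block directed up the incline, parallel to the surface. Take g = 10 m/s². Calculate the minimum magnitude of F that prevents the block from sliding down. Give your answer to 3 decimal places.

The normal force is N = mg cos 26° = 224.699 N. With F at its minimum the block is on the verge of sliding down, so static friction is at its maximum μ_s N = 0.23 × 224.699 = 51.681 N and acts up the slope.
Equilibrium along the incline: F + μ_s N = mg sin 26°, so F = 109.593 − 51.681 = 57.912 N.

57.912 N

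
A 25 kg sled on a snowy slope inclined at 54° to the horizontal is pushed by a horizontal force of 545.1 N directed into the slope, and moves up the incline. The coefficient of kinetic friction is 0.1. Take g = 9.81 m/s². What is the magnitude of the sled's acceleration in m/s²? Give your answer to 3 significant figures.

2.54 m/s²

The horizontal push has components F cos 54° = 545.1 × 0.5878 = 320.410 N up the incline and F sin 54° = 545.1 × 0.8090 = 440.986 N pressing into the surface.
The normal force is therefore N = mg cos 54° + F sin 54° = 144.158 + 440.986 = 585.144 N, and kinetic friction down the slope is μN = 0.1 × 585.144 = 58.514 N.
Along the incline: F cos 54° − mg sin 54° − μN = ma, so 320.410 − 198.407 − 58.514 = 25 a, giving a = 2.5396 m/s².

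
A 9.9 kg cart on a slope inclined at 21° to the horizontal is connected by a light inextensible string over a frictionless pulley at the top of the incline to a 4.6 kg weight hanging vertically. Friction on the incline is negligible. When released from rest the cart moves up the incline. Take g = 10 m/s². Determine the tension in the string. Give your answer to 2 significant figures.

43 N

For the cart on the incline: the weight component along the slope is m₁g sin 21° = 9.9 × 10 × 0.3584 = 35.482 N and the normal force is N = m₁g cos 21° = 92.424 N.
Newton's second law for the cart (up-slope positive): T − 35.482 = 9.9 a. For the hanging weight (downward positive): 4.6 × 10 − T = 4.6 a.
Adding the two equations eliminates T: 10.518 = 14.5 a, so a = 0.7254 m/s².
Then from the hanging weight's equation, T = 4.6 × (10 − 0.7254) = 42.663 N.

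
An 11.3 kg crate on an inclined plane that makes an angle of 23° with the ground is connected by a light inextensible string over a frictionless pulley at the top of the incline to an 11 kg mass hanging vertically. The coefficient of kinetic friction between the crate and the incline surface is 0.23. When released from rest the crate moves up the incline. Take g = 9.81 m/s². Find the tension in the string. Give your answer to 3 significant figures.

For the crate on the incline: the weight component along the slope is m₁g sin 23° = 11.3 × 9.81 × 0.3907 = 43.310 N and the normal force is N = m₁g cos 23° = 102.041 N.
Kinetic friction opposes the crate's motion up the incline: f = μN = 0.23 × 102.041 = 23.469 N acting down the slope.
Newton's second law for the crate (up-slope positive): T − 43.310 − 23.469 = 11.3 a. For the hanging mass (downward positive): 11 × 9.81 − T = 11 a.
Adding the two equations eliminates T: 41.131 = 22.3 a, so a = 1.8444 m/s².
Then from the hanging mass's equation, T = 11 × (9.81 − 1.8444) = 87.622 N.

87.6 N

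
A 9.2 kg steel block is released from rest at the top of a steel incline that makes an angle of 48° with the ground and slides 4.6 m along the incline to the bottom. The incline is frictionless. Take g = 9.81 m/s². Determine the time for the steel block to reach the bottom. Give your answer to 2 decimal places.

The weight component along the incline is mg sin 48° = 67.070 N and the normal force is N = mg cos 48° = 60.390 N.
With no friction, a = g sin 48° = 7.2903 m/s².
Starting from rest, L = ½at², so t = √(2L/a) = √(2 × 4.6 / 7.2903) = 1.1234 s.

1.12 s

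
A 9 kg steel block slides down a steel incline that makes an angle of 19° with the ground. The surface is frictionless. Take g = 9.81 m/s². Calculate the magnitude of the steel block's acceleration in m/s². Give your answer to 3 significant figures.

3.19 m/s²

Resolving the weight along the incline: the component pulling the steel block down the slope is mg sin 19° = 9 × 9.81 × 0.3256 = 28.747 N, and the normal force is N = mg cos 19° = 9 × 9.81 × 0.9455 = 83.478 N.
With no friction the net force along the incline is 28.747 N, so a = g sin 19° = 28.747 / 9 = 3.1941 m/s².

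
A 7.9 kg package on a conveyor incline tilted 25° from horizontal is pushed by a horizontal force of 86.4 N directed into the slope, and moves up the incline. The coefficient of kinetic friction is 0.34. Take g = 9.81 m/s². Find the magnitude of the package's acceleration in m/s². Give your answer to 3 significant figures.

1.17 m/s²

The horizontal push has components F cos 25° = 86.4 × 0.9063 = 78.304 N up the incline and F sin 25° = 86.4 × 0.4226 = 36.513 N pressing into the surface.
The normal force is therefore N = mg cos 25° + F sin 25° = 70.237 + 36.513 = 106.750 N, and kinetic friction down the slope is μN = 0.34 × 106.750 = 36.295 N.
Along the incline: F cos 25° − mg sin 25° − μN = ma, so 78.304 − 32.751 − 36.295 = 7.9 a, giving a = 1.1719 m/s².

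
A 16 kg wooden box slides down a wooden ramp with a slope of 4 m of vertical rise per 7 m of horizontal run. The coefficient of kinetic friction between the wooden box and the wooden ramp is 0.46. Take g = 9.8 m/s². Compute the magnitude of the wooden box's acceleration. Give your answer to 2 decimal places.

0.95 m/s²

Resolving the weight along the incline: the component pulling the wooden box down the slope is mg sin 29.74° = 16 × 9.8 × 0.4961 = 77.788 N, and the normal force is N = mg cos 29.74° = 16 × 9.8 × 0.8682 = 136.134 N.
Kinetic friction acts up the slope with magnitude f = μN = 0.46 × 136.134 = 62.622 N.
Net force along the incline is 77.788 − 62.622 = 15.166 N, so a = 15.166 / 16 = 0.9479 m/s².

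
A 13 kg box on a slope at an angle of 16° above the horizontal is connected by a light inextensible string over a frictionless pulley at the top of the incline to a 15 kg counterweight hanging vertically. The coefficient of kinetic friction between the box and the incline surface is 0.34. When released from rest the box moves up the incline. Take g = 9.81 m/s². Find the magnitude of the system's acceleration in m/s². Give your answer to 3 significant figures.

2.51 m/s²

For the box on the incline: the weight component along the slope is m₁g sin 16° = 13 × 9.81 × 0.2756 = 35.147 N and the normal force is N = m₁g cos 16° = 122.590 N.
Kinetic friction opposes the box's motion up the incline: f = μN = 0.34 × 122.590 = 41.681 N acting down the slope.
Newton's second law for the box (up-slope positive): T − 35.147 − 41.681 = 13 a. For the hanging counterweight (downward positive): 15 × 9.81 − T = 15 a.
Adding the two equations eliminates T: 70.322 = 28 a, so a = 2.5115 m/s².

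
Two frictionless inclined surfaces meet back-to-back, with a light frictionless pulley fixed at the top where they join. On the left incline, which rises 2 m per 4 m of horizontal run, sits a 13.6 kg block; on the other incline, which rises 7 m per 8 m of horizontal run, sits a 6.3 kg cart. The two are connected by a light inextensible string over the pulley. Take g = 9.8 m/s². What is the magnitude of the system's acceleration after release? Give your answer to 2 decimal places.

0.95 m/s²

Resolve each weight along its own incline: the 13.6 kg mass has component 13.6 × 9.8 × sin 26.57° = 59.605 N down its slope, and the 6.3 kg mass has 6.3 × 9.8 × sin 41.19° = 40.656 N down its slope.
The 13.6 kg side's 59.605 N exceeds the other side's 40.656 N, so that mass slides down and the 6.3 kg mass slides up. Taking that direction as positive, Newton's second law for the whole system gives 59.605 − 40.656 = (13.6 + 6.3) a, so a = 18.949 / 19.9 = 0.9522 m/s².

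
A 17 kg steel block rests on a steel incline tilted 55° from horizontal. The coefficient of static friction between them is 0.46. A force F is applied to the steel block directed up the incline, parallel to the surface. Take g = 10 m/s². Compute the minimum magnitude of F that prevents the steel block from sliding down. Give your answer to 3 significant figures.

94.4 N

The normal force is N = mg cos 55° = 97.508 N. With F at its minimum the steel block is on the verge of sliding down, so static friction is at its maximum μ_s N = 0.46 × 97.508 = 44.854 N and acts up the slope.
Equilibrium along the incline: F + μ_s N = mg sin 55°, so F = 139.256 − 44.854 = 94.402 N.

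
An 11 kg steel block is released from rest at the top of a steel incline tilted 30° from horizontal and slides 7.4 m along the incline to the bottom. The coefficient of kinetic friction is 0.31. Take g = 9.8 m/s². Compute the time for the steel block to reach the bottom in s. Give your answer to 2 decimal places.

The weight component along the incline is mg sin 30° = 53.900 N and the normal force is N = mg cos 30° = 93.358 N.
Friction up the slope is f = μN = 0.31 × 93.358 = 28.941 N, so the net downslope force is 53.900 − 28.941 = 24.959 N and a = 24.959 / 11 = 2.2690 m/s².
Starting from rest, L = ½at², so t = √(2L/a) = √(2 × 7.4 / 2.2690) = 2.5540 s.

2.55 s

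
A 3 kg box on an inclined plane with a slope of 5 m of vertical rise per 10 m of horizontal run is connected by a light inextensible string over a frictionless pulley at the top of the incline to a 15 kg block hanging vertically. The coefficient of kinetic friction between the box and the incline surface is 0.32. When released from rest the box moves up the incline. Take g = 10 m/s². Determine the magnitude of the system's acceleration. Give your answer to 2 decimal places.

For the box on the incline: the weight component along the slope is m₁g sin 26.57° = 3 × 10 × 0.4472 = 13.416 N and the normal force is N = m₁g cos 26.57° = 26.833 N.
Kinetic friction opposes the box's motion up the incline: f = μN = 0.32 × 26.833 = 8.587 N acting down the slope.
Newton's second law for the box (up-slope positive): T − 13.416 − 8.587 = 3 a. For the hanging block (downward positive): 15 × 10 − T = 15 a.
Adding the two equations eliminates T: 127.997 = 18 a, so a = 7.1109 m/s².

7.11 m/s²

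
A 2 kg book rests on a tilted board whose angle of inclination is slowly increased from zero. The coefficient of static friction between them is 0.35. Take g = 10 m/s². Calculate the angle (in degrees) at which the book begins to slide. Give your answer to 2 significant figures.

At the threshold of sliding, static friction is at its maximum μ_s N and exactly balances the weight component along the incline: mg sin θ = μ_s mg cos θ.
Hence tan θ = μ_s = 0.35, so θ = arctan(0.35) = 19.2900°.

19°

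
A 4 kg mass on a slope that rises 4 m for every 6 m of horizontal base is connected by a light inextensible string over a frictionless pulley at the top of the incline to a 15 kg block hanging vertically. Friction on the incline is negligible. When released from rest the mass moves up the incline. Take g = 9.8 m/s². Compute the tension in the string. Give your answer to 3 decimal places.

48.114 N

For the mass on the incline: the weight component along the slope is m₁g sin 33.69° = 4 × 9.8 × 0.5547 = 21.744 N and the normal force is N = m₁g cos 33.69° = 32.616 N.
Newton's second law for the mass (up-slope positive): T − 21.744 = 4 a. For the hanging block (downward positive): 15 × 9.8 − T = 15 a.
Adding the two equations eliminates T: 125.256 = 19 a, so a = 6.5924 m/s².
Then from the hanging block's equation, T = 15 × (9.8 − 6.5924) = 48.114 N.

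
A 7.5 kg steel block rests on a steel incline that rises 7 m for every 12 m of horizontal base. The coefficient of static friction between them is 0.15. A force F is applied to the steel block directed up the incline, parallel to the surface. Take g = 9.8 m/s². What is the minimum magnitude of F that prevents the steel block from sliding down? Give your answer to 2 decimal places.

The normal force is N = mg cos 30.26° = 63.488 N. With F at its minimum the steel block is on the verge of sliding down, so static friction is at its maximum μ_s N = 0.15 × 63.488 = 9.523 N and acts up the slope.
Equilibrium along the incline: F + μ_s N = mg sin 30.26°, so F = 37.035 − 9.523 = 27.512 N.

27.51 N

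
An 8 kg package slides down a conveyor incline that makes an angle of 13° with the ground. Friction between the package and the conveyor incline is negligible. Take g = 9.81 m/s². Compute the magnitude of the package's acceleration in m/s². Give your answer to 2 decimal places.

Resolving the weight along the incline: the component pulling the package down the slope is mg sin 13° = 8 × 9.81 × 0.2250 = 17.658 N, and the normal force is N = mg cos 13° = 8 × 9.81 × 0.9744 = 76.471 N.
With no friction the net force along the incline is 17.658 N, so a = g sin 13° = 17.658 / 8 = 2.2073 m/s².

2.21 m/s²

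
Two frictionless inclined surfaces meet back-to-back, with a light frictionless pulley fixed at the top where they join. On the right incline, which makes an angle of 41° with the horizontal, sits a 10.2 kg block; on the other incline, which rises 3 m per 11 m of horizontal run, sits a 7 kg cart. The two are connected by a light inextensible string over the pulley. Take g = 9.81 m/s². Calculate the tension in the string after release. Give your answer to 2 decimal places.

Resolve each weight along its own incline: the 10.2 kg mass has component 10.2 × 9.81 × sin 41° = 65.647 N down its slope, and the 7 kg mass has 7 × 9.81 × sin 15.26° = 18.068 N down its slope.
The 10.2 kg side's 65.647 N exceeds the other side's 18.068 N, so that mass slides down and the 7 kg mass slides up. Taking that direction as positive, Newton's second law for the whole system gives 65.647 − 18.068 = (10.2 + 7) a, so a = 47.579 / 17.2 = 2.7662 m/s².
For the 7 kg mass (up-slope positive): T − 18.068 = 7 × 2.7662, so T = 37.431 N.

37.43 N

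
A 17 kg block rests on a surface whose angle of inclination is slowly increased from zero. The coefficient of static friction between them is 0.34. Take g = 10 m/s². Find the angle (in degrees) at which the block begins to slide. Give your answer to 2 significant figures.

19°

At the threshold of sliding, static friction is at its maximum μ_s N and exactly balances the weight component along the incline: mg sin θ = μ_s mg cos θ.
Hence tan θ = μ_s = 0.34, so θ = arctan(0.34) = 18.7780°.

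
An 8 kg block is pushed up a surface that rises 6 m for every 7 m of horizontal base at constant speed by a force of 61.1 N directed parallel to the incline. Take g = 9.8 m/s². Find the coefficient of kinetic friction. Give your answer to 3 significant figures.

At constant speed ΣF = 0 along the incline. The applied 61.1 N acts up the slope; the weight component mg sin 40.60° = 51.022 N and kinetic friction μN both act down the slope.
So 61.1 = 51.022 + μ × 59.526, giving μ = (61.1 − 51.022) / 59.526 = 0.1693.

0.169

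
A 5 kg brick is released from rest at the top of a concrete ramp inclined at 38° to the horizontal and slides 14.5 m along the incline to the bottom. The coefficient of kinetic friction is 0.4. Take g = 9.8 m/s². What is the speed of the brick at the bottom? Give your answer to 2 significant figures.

The weight component along the incline is mg sin 38° = 30.167 N and the normal force is N = mg cos 38° = 38.613 N.
Friction up the slope is f = μN = 0.4 × 38.613 = 15.445 N, so the net downslope force is 30.167 − 15.445 = 14.722 N and a = 14.722 / 5 = 2.9444 m/s².
Starting from rest over a distance of 14.5 m, v² = 2aL = 2 × 2.9444 × 14.5 = 85.3876, so v = 9.2405 m/s.

9.2 m/s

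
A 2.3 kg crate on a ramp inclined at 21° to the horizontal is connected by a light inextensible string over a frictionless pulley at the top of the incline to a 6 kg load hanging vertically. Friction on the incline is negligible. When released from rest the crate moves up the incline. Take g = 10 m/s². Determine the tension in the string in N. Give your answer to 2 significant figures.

For the crate on the incline: the weight component along the slope is m₁g sin 21° = 2.3 × 10 × 0.3584 = 8.243 N and the normal force is N = m₁g cos 21° = 21.472 N.
Newton's second law for the crate (up-slope positive): T − 8.243 = 2.3 a. For the hanging load (downward positive): 6 × 10 − T = 6 a.
Adding the two equations eliminates T: 51.757 = 8.3 a, so a = 6.2358 m/s².
Then from the hanging load's equation, T = 6 × (10 − 6.2358) = 22.585 N.

23 N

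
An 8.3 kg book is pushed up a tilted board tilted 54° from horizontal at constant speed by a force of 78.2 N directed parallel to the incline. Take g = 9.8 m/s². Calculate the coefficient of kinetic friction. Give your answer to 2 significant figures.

At constant speed ΣF = 0 along the incline. The applied 78.2 N acts up the slope; the weight component mg sin 54° = 65.805 N and kinetic friction μN both act down the slope.
So 78.2 = 65.805 + μ × 47.810, giving μ = (78.2 − 65.805) / 47.810 = 0.2593.

0.26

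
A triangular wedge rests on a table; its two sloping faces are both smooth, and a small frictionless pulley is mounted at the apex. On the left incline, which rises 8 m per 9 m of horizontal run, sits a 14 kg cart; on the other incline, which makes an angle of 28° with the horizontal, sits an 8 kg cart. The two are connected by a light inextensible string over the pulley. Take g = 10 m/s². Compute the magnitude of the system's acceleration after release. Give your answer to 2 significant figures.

Resolve each weight along its own incline: the 14 kg mass has component 14 × 10 × sin 41.63° = 93.011 N down its slope, and the 8 kg mass has 8 × 10 × sin 28° = 37.558 N down its slope.
The 14 kg side's 93.011 N exceeds the other side's 37.558 N, so that mass slides down and the 8 kg mass slides up. Taking that direction as positive, Newton's second law for the whole system gives 93.011 − 37.558 = (14 + 8) a, so a = 55.453 / 22 = 2.5206 m/s².

2.5 m/s²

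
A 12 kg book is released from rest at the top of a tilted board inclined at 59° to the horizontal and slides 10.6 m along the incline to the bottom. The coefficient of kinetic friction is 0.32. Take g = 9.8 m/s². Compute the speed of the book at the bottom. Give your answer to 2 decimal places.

11.99 m/s

The weight component along the incline is mg sin 59° = 100.803 N and the normal force is N = mg cos 59° = 60.568 N.
Friction up the slope is f = μN = 0.32 × 60.568 = 19.382 N, so the net downslope force is 100.803 − 19.382 = 81.421 N and a = 81.421 / 12 = 6.7851 m/s².
Starting from rest over a distance of 10.6 m, v² = 2aL = 2 × 6.7851 × 10.6 = 143.8441, so v = 11.9935 m/s.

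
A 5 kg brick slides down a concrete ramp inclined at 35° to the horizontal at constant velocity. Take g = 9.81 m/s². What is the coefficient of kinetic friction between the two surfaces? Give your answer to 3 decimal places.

0.700

At constant velocity the net force along the incline is zero: mg sin 35° = μ mg cos 35°.
So μ = tan 35° = 0.5736 / 0.8192 = 0.7002.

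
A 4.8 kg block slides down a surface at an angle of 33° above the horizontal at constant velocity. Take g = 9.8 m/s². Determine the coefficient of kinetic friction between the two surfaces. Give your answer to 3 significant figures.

At constant velocity the net force along the incline is zero: mg sin 33° = μ mg cos 33°.
So μ = tan 33° = 0.5446 / 0.8387 = 0.6493.

0.649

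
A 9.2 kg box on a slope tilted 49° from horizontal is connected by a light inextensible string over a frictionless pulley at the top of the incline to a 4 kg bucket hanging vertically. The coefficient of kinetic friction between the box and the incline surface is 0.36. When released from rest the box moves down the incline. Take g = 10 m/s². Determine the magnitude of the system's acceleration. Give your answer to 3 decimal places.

For the box on the incline: the weight component along the slope is m₁g sin 49° = 9.2 × 10 × 0.7547 = 69.432 N and the normal force is N = m₁g cos 49° = 60.357 N.
Kinetic friction opposes the box's motion down the incline: f = μN = 0.36 × 60.357 = 21.729 N acting up the slope.
Newton's second law for the box (down-slope positive): 69.432 − 21.729 − T = 9.2 a. For the hanging bucket (upward positive): T − 4 × 10 = 4 a.
Adding the two equations eliminates T: 7.703 = 13.2 a, so a = 0.5836 m/s².

0.584 m/s²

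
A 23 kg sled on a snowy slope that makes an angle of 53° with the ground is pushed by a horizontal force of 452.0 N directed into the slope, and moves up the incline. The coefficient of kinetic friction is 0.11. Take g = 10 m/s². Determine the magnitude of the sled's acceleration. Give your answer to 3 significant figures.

The horizontal push has components F cos 53° = 452.0 × 0.6018 = 272.014 N up the incline and F sin 53° = 452.0 × 0.7986 = 360.967 N pressing into the surface.
The normal force is therefore N = mg cos 53° + F sin 53° = 138.414 + 360.967 = 499.381 N, and kinetic friction down the slope is μN = 0.11 × 499.381 = 54.932 N.
Along the incline: F cos 53° − mg sin 53° − μN = ma, so 272.014 − 183.678 − 54.932 = 23 a, giving a = 1.4523 m/s².

1.45 m/s²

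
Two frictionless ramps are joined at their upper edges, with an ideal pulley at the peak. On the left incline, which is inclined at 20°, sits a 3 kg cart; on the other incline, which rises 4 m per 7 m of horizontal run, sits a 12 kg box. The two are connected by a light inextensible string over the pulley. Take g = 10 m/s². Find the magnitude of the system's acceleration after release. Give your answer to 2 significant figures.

Resolve each weight along its own incline: the 3 kg mass has component 3 × 10 × sin 20° = 10.261 N down its slope, and the 12 kg mass has 12 × 10 × sin 29.74° = 59.537 N down its slope.
The 12 kg side's 59.537 N exceeds the other side's 10.261 N, so that mass slides down and the 3 kg mass slides up. Taking that direction as positive, Newton's second law for the whole system gives 59.537 − 10.261 = (3 + 12) a, so a = 49.276 / 15 = 3.2851 m/s².

3.3 m/s²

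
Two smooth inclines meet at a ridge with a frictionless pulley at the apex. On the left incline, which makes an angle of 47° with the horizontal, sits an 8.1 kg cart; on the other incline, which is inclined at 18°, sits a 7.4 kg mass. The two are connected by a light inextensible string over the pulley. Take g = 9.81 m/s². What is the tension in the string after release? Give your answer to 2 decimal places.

39.47 N

Resolve each weight along its own incline: the 8.1 kg mass has component 8.1 × 9.81 × sin 47° = 58.114 N down its slope, and the 7.4 kg mass has 7.4 × 9.81 × sin 18° = 22.433 N down its slope.
The 8.1 kg side's 58.114 N exceeds the other side's 22.433 N, so that mass slides down and the 7.4 kg mass slides up. Taking that direction as positive, Newton's second law for the whole system gives 58.114 − 22.433 = (8.1 + 7.4) a, so a = 35.681 / 15.5 = 2.3020 m/s².
For the 7.4 kg mass (up-slope positive): T − 22.433 = 7.4 × 2.3020, so T = 39.468 N.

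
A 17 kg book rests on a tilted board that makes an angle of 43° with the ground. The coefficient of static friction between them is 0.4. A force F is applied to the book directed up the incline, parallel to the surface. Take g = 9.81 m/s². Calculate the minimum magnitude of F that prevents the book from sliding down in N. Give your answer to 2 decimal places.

The normal force is N = mg cos 43° = 121.968 N. With F at its minimum the book is on the verge of sliding down, so static friction is at its maximum μ_s N = 0.4 × 121.968 = 48.787 N and acts up the slope.
Equilibrium along the incline: F + μ_s N = mg sin 43°, so F = 113.737 − 48.787 = 64.950 N.

64.95 N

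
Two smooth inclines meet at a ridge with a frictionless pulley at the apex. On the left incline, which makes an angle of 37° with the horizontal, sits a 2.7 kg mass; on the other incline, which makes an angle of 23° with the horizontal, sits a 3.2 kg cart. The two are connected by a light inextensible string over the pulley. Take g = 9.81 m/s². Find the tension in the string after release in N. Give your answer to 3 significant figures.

Resolve each weight along its own incline: the 2.7 kg mass has component 2.7 × 9.81 × sin 37° = 15.940 N down its slope, and the 3.2 kg mass has 3.2 × 9.81 × sin 23° = 12.266 N down its slope.
The 2.7 kg side's 15.940 N exceeds the other side's 12.266 N, so that mass slides down and the 3.2 kg mass slides up. Taking that direction as positive, Newton's second law for the whole system gives 15.940 − 12.266 = (2.7 + 3.2) a, so a = 3.674 / 5.9 = 0.6227 m/s².
For the 3.2 kg mass (up-slope positive): T − 12.266 = 3.2 × 0.6227, so T = 14.259 N.

14.3 N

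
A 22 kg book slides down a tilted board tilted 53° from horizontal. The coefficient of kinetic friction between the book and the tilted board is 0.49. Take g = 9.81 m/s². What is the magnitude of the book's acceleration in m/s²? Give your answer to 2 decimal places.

4.94 m/s²

Resolving the weight along the incline: the component pulling the book down the slope is mg sin 53° = 22 × 9.81 × 0.7986 = 172.354 N, and the normal force is N = mg cos 53° = 22 × 9.81 × 0.6018 = 129.880 N.
Kinetic friction acts up the slope with magnitude f = μN = 0.49 × 129.880 = 63.641 N.
Net force along the incline is 172.354 − 63.641 = 108.713 N, so a = 108.713 / 22 = 4.9415 m/s².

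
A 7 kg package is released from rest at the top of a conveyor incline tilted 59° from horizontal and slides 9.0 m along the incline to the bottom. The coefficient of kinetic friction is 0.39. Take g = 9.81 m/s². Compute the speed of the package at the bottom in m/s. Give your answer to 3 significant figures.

10.8 m/s

The weight component along the incline is mg sin 59° = 58.862 N and the normal force is N = mg cos 59° = 35.368 N.
Friction up the slope is f = μN = 0.39 × 35.368 = 13.794 N, so the net downslope force is 58.862 − 13.794 = 45.068 N and a = 45.068 / 7 = 6.4383 m/s².
Starting from rest over a distance of 9.0 m, v² = 2aL = 2 × 6.4383 × 9.0 = 115.8894, so v = 10.7652 m/s.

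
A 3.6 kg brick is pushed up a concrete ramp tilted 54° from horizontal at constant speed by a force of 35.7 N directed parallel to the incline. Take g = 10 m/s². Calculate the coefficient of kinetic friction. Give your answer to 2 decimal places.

0.31

At constant speed ΣF = 0 along the incline. The applied 35.7 N acts up the slope; the weight component mg sin 54° = 29.125 N and kinetic friction μN both act down the slope.
So 35.7 = 29.125 + μ × 21.160, giving μ = (35.7 − 29.125) / 21.160 = 0.3107.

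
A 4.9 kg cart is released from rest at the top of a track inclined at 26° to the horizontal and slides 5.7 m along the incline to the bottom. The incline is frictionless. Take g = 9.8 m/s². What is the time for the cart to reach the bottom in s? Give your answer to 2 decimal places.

The weight component along the incline is mg sin 26° = 21.051 N and the normal force is N = mg cos 26° = 43.160 N.
With no friction, a = g sin 26° = 4.2960 m/s².
Starting from rest, L = ½at², so t = √(2L/a) = √(2 × 5.7 / 4.2960) = 1.6290 s.

1.63 s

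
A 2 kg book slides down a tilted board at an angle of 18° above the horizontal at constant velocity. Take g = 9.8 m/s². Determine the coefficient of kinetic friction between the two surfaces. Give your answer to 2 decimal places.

0.32

At constant velocity the net force along the incline is zero: mg sin 18° = μ mg cos 18°.
So μ = tan 18° = 0.3090 / 0.9511 = 0.3249.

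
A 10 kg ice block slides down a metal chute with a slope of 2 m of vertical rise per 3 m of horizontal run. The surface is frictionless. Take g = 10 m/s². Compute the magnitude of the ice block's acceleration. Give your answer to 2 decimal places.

Resolving the weight along the incline: the component pulling the ice block down the slope is mg sin 33.69° = 10 × 10 × 0.5547 = 55.470 N, and the normal force is N = mg cos 33.69° = 10 × 10 × 0.8321 = 83.210 N.
With no friction the net force along the incline is 55.470 N, so a = g sin 33.69° = 55.470 / 10 = 5.5470 m/s².

5.55 m/s²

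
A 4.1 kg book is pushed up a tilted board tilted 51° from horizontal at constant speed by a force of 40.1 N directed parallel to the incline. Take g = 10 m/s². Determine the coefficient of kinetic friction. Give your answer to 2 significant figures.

0.32

At constant speed ΣF = 0 along the incline. The applied 40.1 N acts up the slope; the weight component mg sin 51° = 31.863 N and kinetic friction μN both act down the slope.
So 40.1 = 31.863 + μ × 25.802, giving μ = (40.1 − 31.863) / 25.802 = 0.3192.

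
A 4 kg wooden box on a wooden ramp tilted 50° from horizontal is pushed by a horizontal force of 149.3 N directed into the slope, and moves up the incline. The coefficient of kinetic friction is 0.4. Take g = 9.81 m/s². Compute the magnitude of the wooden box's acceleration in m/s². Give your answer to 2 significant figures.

The horizontal push has components F cos 50° = 149.3 × 0.6428 = 95.970 N up the incline and F sin 50° = 149.3 × 0.7660 = 114.364 N pressing into the surface.
The normal force is therefore N = mg cos 50° + F sin 50° = 25.223 + 114.364 = 139.587 N, and kinetic friction down the slope is μN = 0.4 × 139.587 = 55.835 N.
Along the incline: F cos 50° − mg sin 50° − μN = ma, so 95.970 − 30.058 − 55.835 = 4 a, giving a = 2.5193 m/s².

2.5 m/s²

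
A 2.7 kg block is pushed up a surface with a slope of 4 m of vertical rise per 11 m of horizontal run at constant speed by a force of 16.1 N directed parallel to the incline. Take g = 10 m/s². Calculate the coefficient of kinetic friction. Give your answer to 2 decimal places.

At constant speed ΣF = 0 along the incline. The applied 16.1 N acts up the slope; the weight component mg sin 19.98° = 9.227 N and kinetic friction μN both act down the slope.
So 16.1 = 9.227 + μ × 25.374, giving μ = (16.1 − 9.227) / 25.374 = 0.2709.

0.27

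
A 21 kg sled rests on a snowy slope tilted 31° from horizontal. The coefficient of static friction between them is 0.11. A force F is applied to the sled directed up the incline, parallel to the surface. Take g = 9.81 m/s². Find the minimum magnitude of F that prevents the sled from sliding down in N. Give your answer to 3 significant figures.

86.7 N

The normal force is N = mg cos 31° = 176.585 N. With F at its minimum the sled is on the verge of sliding down, so static friction is at its maximum μ_s N = 0.11 × 176.585 = 19.424 N and acts up the slope.
Equilibrium along the incline: F + μ_s N = mg sin 31°, so F = 106.103 − 19.424 = 86.679 N.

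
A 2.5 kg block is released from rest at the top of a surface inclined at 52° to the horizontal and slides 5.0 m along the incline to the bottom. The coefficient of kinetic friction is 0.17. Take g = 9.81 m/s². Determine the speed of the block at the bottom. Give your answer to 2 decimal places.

The weight component along the incline is mg sin 52° = 19.326 N and the normal force is N = mg cos 52° = 15.099 N.
Friction up the slope is f = μN = 0.17 × 15.099 = 2.567 N, so the net downslope force is 19.326 − 2.567 = 16.759 N and a = 16.759 / 2.5 = 6.7036 m/s².
Starting from rest over a distance of 5.0 m, v² = 2aL = 2 × 6.7036 × 5.0 = 67.0360, so v = 8.1876 m/s.

8.19 m/s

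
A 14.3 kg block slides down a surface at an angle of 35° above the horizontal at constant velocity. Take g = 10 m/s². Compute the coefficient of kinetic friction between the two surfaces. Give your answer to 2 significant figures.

0.70

At constant velocity the net force along the incline is zero: mg sin 35° = μ mg cos 35°.
So μ = tan 35° = 0.5736 / 0.8192 = 0.7002.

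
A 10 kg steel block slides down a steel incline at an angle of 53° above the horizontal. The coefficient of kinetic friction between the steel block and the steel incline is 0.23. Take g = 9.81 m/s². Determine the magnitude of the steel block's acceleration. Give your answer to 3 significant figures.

Resolving the weight along the incline: the component pulling the steel block down the slope is mg sin 53° = 10 × 9.81 × 0.7986 = 78.343 N, and the normal force is N = mg cos 53° = 10 × 9.81 × 0.6018 = 59.037 N.
Kinetic friction acts up the slope with magnitude f = μN = 0.23 × 59.037 = 13.579 N.
Net force along the incline is 78.343 − 13.579 = 64.764 N, so a = 64.764 / 10 = 6.4764 m/s².

6.48 m/s²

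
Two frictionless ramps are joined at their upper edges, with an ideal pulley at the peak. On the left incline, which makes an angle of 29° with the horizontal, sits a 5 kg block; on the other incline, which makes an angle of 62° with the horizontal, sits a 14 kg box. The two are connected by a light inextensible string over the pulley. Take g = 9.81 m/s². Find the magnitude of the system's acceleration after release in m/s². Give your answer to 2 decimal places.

5.13 m/s²

Resolve each weight along its own incline: the 5 kg mass has component 5 × 9.81 × sin 29° = 23.780 N down its slope, and the 14 kg mass has 14 × 9.81 × sin 62° = 121.264 N down its slope.
The 14 kg side's 121.264 N exceeds the other side's 23.780 N, so that mass slides down and the 5 kg mass slides up. Taking that direction as positive, Newton's second law for the whole system gives 121.264 − 23.780 = (5 + 14) a, so a = 97.484 / 19 = 5.1307 m/s².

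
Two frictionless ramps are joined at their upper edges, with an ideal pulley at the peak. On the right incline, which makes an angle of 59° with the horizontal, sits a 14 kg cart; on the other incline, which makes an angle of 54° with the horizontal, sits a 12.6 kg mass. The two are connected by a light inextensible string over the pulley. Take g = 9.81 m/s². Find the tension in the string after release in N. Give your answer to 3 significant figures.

Resolve each weight along its own incline: the 14 kg mass has component 14 × 9.81 × sin 59° = 117.723 N down its slope, and the 12.6 kg mass has 12.6 × 9.81 × sin 54° = 99.999 N down its slope.
The 14 kg side's 117.723 N exceeds the other side's 99.999 N, so that mass slides down and the 12.6 kg mass slides up. Taking that direction as positive, Newton's second law for the whole system gives 117.723 − 99.999 = (14 + 12.6) a, so a = 17.724 / 26.6 = 0.6663 m/s².
For the 12.6 kg mass (up-slope positive): T − 99.999 = 12.6 × 0.6663, so T = 108.394 N.

108 N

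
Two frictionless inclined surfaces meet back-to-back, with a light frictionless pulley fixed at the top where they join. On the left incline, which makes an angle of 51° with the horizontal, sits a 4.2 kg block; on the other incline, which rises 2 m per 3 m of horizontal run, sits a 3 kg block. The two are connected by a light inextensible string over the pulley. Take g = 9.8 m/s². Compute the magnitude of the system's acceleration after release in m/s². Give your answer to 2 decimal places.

2.18 m/s²

Resolve each weight along its own incline: the 4.2 kg mass has component 4.2 × 9.8 × sin 51° = 31.987 N down its slope, and the 3 kg mass has 3 × 9.8 × sin 33.69° = 16.308 N down its slope.
The 4.2 kg side's 31.987 N exceeds the other side's 16.308 N, so that mass slides down and the 3 kg mass slides up. Taking that direction as positive, Newton's second law for the whole system gives 31.987 − 16.308 = (4.2 + 3) a, so a = 15.679 / 7.2 = 2.1776 m/s².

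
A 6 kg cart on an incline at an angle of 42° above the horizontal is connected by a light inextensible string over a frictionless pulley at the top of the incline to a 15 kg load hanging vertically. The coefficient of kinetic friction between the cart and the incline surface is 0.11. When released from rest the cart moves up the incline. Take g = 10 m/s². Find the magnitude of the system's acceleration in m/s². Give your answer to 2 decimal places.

5.00 m/s²

For the cart on the incline: the weight component along the slope is m₁g sin 42° = 6 × 10 × 0.6691 = 40.146 N and the normal force is N = m₁g cos 42° = 44.589 N.
Kinetic friction opposes the cart's motion up the incline: f = μN = 0.11 × 44.589 = 4.905 N acting down the slope.
Newton's second law for the cart (up-slope positive): T − 40.146 − 4.905 = 6 a. For the hanging load (downward positive): 15 × 10 − T = 15 a.
Adding the two equations eliminates T: 104.949 = 21 a, so a = 4.9976 m/s².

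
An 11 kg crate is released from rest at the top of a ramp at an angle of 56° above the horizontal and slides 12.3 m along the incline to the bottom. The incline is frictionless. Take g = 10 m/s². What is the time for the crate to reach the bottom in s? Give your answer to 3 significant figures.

The weight component along the incline is mg sin 56° = 91.194 N and the normal force is N = mg cos 56° = 61.511 N.
With no friction, a = g sin 56° = 8.2904 m/s².
Starting from rest, L = ½at², so t = √(2L/a) = √(2 × 12.3 / 8.2904) = 1.7226 s.

1.72 s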